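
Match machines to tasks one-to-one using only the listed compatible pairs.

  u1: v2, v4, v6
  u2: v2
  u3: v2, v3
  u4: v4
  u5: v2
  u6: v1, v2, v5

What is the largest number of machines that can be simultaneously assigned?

Unit-capacity flow: source→left, listed edges, right→sink; max matching = max flow.
Augmenting path u1→v2 (+1); matched 1.
Augmenting path u3→v3 (+1); matched 2.
Augmenting path u4→v4 (+1); matched 3.
Augmenting path u6→v1 (+1); matched 4.
Augmenting path u2→v2→u1→v6 (+1); matched 5.
No augmenting path remains; maximum matching = 5.
König certificate: {u1, u3, u4, u6, v2} is a vertex cover of size 5 (every listed pair touches it), so no matching can be larger.

5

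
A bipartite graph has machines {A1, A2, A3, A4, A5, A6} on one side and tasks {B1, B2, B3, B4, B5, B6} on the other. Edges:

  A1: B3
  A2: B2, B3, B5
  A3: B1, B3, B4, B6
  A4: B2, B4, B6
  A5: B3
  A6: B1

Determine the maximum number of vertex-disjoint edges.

5

Unit-capacity flow: source→left, listed edges, right→sink; max matching = max flow.
Augmenting path A1→B3 (+1); matched 1.
Augmenting path A2→B2 (+1); matched 2.
Augmenting path A3→B1 (+1); matched 3.
Augmenting path A4→B4 (+1); matched 4.
Augmenting path A6→B1→A3→B6 (+1); matched 5.
No augmenting path remains; maximum matching = 5.
König certificate: {A2, A3, A4, A6, B3} is a vertex cover of size 5 (every listed pair touches it), so no matching can be larger.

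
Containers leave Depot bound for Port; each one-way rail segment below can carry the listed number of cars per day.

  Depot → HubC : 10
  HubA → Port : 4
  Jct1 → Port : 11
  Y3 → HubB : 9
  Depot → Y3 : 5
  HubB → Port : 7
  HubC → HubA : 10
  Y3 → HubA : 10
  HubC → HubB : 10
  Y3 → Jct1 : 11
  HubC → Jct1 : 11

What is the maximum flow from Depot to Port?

Augment Depot→HubC→HubB→Port: bottleneck 7, flow now 7.
Augment Depot→HubC→HubA→Port: bottleneck 3, flow now 10.
Augment Depot→Y3→HubA→Port: bottleneck 1, flow now 11.
Augment Depot→Y3→Jct1→Port: bottleneck 4, flow now 15.
No augmenting path remains; maximum flow = 15.
In the residual graph, reachable from Depot: {Depot}.
Min-cut edges: Depot→HubC (10), Depot→Y3 (5); capacity 10 + 5 = 15.
This cut is saturated, so no flow can exceed 15.

15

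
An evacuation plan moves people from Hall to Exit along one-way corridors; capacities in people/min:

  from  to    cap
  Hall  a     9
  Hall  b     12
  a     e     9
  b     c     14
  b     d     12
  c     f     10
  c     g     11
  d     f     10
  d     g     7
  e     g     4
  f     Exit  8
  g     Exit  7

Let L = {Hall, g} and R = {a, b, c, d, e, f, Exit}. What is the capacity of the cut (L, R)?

28

Edges leaving {Hall, g}: Hall→a (9), Hall→b (12), g→Exit (7).
Cut capacity = 9 + 12 + 7 = 28.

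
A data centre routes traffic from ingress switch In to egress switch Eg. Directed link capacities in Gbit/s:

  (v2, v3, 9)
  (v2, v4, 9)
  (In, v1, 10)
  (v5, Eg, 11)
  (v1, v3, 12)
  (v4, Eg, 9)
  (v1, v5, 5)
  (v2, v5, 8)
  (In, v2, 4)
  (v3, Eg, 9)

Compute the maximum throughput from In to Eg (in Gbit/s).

14

Augment In→v1→v3→Eg: bottleneck 9, flow now 9.
Augment In→v1→v5→Eg: bottleneck 1, flow now 10.
Augment In→v2→v4→Eg: bottleneck 4, flow now 14.
No augmenting path remains; maximum flow = 14.
In the residual graph, reachable from In: {In}.
Min-cut edges: In→v1 (10), In→v2 (4); capacity 10 + 4 = 14.
This cut is saturated, so no flow can exceed 14.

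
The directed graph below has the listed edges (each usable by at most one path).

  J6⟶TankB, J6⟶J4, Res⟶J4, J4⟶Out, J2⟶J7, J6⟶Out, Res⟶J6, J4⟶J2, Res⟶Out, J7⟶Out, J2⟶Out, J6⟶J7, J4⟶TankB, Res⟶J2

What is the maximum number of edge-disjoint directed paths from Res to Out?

4

Assign every edge capacity 1; by Menger, the answer equals the max flow.
Path Res→Out (+1); total 1.
Path Res→J2→Out (+1); total 2.
Path Res→J6→Out (+1); total 3.
Path Res→J4→Out (+1); total 4.
No residual Res→Out path; max flow = 4.
Certifying cut of size 4: {Res→J2, Res→J4, Res→J6, Res→Out}.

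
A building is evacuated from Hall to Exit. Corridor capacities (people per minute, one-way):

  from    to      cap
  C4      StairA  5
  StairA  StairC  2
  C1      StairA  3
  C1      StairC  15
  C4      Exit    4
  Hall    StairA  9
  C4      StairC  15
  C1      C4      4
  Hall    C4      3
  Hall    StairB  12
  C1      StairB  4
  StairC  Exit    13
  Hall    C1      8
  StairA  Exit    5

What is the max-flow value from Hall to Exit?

18

Augment Hall→StairA→Exit: bottleneck 5, flow now 5.
Augment Hall→C4→Exit: bottleneck 3, flow now 8.
Augment Hall→C1→C4→Exit: bottleneck 1, flow now 9.
Augment Hall→C1→StairC→Exit: bottleneck 7, flow now 16.
Augment Hall→StairA→StairC→Exit: bottleneck 2, flow now 18.
No augmenting path remains; maximum flow = 18.
In the residual graph, reachable from Hall: {Hall, StairB, StairA}.
Min-cut edges: Hall→C1 (8), Hall→C4 (3), StairA→StairC (2), StairA→Exit (5); capacity 8 + 3 + 2 + 5 = 18.
This cut is saturated, so no flow can exceed 18.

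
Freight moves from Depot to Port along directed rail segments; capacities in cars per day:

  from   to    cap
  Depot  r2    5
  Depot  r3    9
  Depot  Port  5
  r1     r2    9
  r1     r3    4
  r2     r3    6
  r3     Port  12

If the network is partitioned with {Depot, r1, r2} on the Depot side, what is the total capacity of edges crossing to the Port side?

24

Edges leaving {Depot, r1, r2}: Depot→r3 (9), Depot→Port (5), r1→r3 (4), r2→r3 (6).
Cut capacity = 9 + 5 + 4 + 6 = 24.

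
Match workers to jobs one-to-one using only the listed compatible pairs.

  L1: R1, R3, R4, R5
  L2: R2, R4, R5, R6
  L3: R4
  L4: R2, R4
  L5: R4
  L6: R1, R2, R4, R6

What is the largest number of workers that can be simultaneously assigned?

5

Unit-capacity flow: source→left, listed edges, right→sink; max matching = max flow.
Augmenting path L1→R1 (+1); matched 1.
Augmenting path L2→R2 (+1); matched 2.
Augmenting path L3→R4 (+1); matched 3.
Augmenting path L6→R6 (+1); matched 4.
Augmenting path L4→R2→L2→R5 (+1); matched 5.
No augmenting path remains; maximum matching = 5.
König certificate: {L1, L2, L4, L6, R4} is a vertex cover of size 5 (every listed pair touches it), so no matching can be larger.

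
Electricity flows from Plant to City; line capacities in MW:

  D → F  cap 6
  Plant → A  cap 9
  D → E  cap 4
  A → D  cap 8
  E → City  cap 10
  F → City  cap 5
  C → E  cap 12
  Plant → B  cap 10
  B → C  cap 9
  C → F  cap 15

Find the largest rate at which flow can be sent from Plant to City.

15

Augment Plant→A→D→E→City: bottleneck 4, flow now 4.
Augment Plant→A→D→F→City: bottleneck 4, flow now 8.
Augment Plant→B→C→E→City: bottleneck 6, flow now 14.
Augment Plant→B→C→F→City: bottleneck 1, flow now 15.
No augmenting path remains; maximum flow = 15.
In the residual graph, reachable from Plant: {Plant, A, B, C, D, E, F}.
Min-cut edges: E→City (10), F→City (5); capacity 10 + 5 = 15.
This cut is saturated, so no flow can exceed 15.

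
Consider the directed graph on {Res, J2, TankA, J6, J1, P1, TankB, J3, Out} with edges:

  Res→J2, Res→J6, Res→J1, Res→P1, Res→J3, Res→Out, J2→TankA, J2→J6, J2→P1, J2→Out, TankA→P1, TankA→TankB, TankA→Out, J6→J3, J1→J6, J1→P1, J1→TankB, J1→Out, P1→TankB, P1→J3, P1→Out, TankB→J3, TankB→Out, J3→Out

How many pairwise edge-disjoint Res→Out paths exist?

Assign every edge capacity 1; by Menger, the answer equals the max flow.
Path Res→Out (+1); total 1.
Path Res→J2→Out (+1); total 2.
Path Res→J1→Out (+1); total 3.
Path Res→P1→Out (+1); total 4.
Path Res→J3→Out (+1); total 5.
No residual Res→Out path; max flow = 5.
Certifying cut of size 5: {J3→Out, Res→J1, Res→J2, Res→Out, Res→P1}.

5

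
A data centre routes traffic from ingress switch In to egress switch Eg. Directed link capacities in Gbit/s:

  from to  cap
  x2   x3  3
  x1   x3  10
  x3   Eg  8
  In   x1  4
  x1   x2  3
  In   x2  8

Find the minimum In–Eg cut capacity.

Augment In→x1→x3→Eg: bottleneck 4, flow now 4.
Augment In→x2→x3→Eg: bottleneck 3, flow now 7.
No augmenting path remains; maximum flow = 7.
By max-flow min-cut, the minimum cut capacity equals the max flow.
In the residual graph, reachable from In: {In, x2}.
Min-cut edges: In→x1 (4), x2→x3 (3); capacity 4 + 3 = 7.

7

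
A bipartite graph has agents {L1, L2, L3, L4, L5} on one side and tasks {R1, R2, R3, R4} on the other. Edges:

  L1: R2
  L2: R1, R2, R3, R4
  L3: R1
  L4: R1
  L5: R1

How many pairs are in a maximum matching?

Unit-capacity flow: source→left, listed edges, right→sink; max matching = max flow.
Augmenting path L1→R2 (+1); matched 1.
Augmenting path L2→R1 (+1); matched 2.
Augmenting path L3→R1→L2→R3 (+1); matched 3.
No augmenting path remains; maximum matching = 3.
König certificate: {L1, L2, R1} is a vertex cover of size 3 (every listed pair touches it), so no matching can be larger.

3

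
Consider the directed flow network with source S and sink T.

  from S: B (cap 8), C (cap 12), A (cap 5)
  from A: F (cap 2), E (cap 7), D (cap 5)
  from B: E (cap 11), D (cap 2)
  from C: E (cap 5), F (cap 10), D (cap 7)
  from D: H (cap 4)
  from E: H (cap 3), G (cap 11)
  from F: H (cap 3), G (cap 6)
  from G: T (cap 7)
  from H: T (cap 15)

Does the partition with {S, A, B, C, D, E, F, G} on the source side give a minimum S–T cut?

Yes — it is a minimum cut (capacity 17).

Given cut capacity: 4 + 3 + 3 + 7 = 17.
Augment S→A→D→H→T: bottleneck 4, flow now 4.
Augment S→A→E→G→T: bottleneck 1, flow now 5.
Augment S→B→E→G→T: bottleneck 6, flow now 11.
Augment S→B→E→H→T: bottleneck 2, flow now 13.
Augment S→C→E→H→T: bottleneck 1, flow now 14.
Augment S→C→F→H→T: bottleneck 3, flow now 17.
No augmenting path remains; maximum flow = 17.
Cut capacity 17 equals the max flow, so it is a minimum cut.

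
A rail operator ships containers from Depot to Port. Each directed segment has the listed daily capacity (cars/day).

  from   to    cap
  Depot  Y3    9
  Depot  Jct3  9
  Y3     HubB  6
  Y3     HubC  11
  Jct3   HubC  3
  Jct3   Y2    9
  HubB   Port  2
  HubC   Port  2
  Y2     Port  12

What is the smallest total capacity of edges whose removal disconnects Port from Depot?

13

Augment Depot→Y3→HubB→Port: bottleneck 2, flow now 2.
Augment Depot→Y3→HubC→Port: bottleneck 2, flow now 4.
Augment Depot→Jct3→Y2→Port: bottleneck 9, flow now 13.
No augmenting path remains; maximum flow = 13.
By max-flow min-cut, the minimum cut capacity equals the max flow.
In the residual graph, reachable from Depot: {Depot, Y3, HubB, HubC}.
Min-cut edges: Depot→Jct3 (9), HubB→Port (2), HubC→Port (2); capacity 9 + 2 + 2 = 13.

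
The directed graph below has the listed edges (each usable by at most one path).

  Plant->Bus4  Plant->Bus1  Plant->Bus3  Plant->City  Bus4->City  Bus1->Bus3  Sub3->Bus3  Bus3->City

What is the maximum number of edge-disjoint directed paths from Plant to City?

3

Assign every edge capacity 1; by Menger, the answer equals the max flow.
Path Plant→City (+1); total 1.
Path Plant→Bus4→City (+1); total 2.
Path Plant→Bus3→City (+1); total 3.
No residual Plant→City path; max flow = 3.
Certifying cut of size 3: {Bus3→City, Plant→Bus4, Plant→City}.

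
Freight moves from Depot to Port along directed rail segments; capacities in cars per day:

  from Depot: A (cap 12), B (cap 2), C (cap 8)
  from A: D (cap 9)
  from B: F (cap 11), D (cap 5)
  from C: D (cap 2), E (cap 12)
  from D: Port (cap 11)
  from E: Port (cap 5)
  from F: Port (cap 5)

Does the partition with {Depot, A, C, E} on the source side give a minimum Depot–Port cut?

Yes — it is a minimum cut (capacity 18).

Given cut capacity: 2 + 9 + 2 + 5 = 18.
Augment Depot→A→D→Port: bottleneck 9, flow now 9.
Augment Depot→B→D→Port: bottleneck 2, flow now 11.
Augment Depot→C→E→Port: bottleneck 5, flow now 16.
Augment Depot→C→D→B→F→Port: bottleneck 2, flow now 18. (uses reverse residual edge)
No augmenting path remains; maximum flow = 18.
Cut capacity 18 equals the max flow, so it is a minimum cut.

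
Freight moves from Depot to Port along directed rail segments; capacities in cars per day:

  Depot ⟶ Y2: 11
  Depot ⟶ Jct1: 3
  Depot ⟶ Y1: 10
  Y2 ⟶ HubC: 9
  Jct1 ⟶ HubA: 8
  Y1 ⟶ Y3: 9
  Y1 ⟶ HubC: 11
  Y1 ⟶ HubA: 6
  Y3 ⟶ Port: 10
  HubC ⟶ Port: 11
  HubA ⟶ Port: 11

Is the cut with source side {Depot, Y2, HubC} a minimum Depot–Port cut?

Given cut capacity: 3 + 10 + 11 = 24.
Augment Depot→Y2→HubC→Port: bottleneck 9, flow now 9.
Augment Depot→Jct1→HubA→Port: bottleneck 3, flow now 12.
Augment Depot→Y1→Y3→Port: bottleneck 9, flow now 21.
Augment Depot→Y1→HubC→Port: bottleneck 1, flow now 22.
No augmenting path remains; maximum flow = 22.
In the residual graph, reachable from Depot: {Depot, Y2}.
Min-cut edges: Depot→Jct1 (3), Depot→Y1 (10), Y2→HubC (9); capacity 3 + 10 + 9 = 22.
Cut capacity 24 exceeds the max flow 22, so it is not minimum.

No — its capacity is 24, but the minimum cut has capacity 22.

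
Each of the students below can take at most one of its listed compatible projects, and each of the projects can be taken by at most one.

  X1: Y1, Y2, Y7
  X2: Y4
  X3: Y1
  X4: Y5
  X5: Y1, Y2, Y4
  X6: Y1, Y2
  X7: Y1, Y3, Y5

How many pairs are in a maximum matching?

Unit-capacity flow: source→left, listed edges, right→sink; max matching = max flow.
Augmenting path X1→Y1 (+1); matched 1.
Augmenting path X2→Y4 (+1); matched 2.
Augmenting path X4→Y5 (+1); matched 3.
Augmenting path X5→Y2 (+1); matched 4.
Augmenting path X7→Y3 (+1); matched 5.
Augmenting path X3→Y1→X1→Y7 (+1); matched 6.
No augmenting path remains; maximum matching = 6.
König certificate: {X1, X4, X7, Y1, Y2, Y4} is a vertex cover of size 6 (every listed pair touches it), so no matching can be larger.

6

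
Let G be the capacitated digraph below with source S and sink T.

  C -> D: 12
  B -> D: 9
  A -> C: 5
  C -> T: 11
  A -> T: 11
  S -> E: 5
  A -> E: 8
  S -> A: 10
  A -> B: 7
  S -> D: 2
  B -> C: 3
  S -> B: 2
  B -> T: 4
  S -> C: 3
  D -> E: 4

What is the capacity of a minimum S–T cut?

15

Augment S→A→T: bottleneck 10, flow now 10.
Augment S→B→T: bottleneck 2, flow now 12.
Augment S→C→T: bottleneck 3, flow now 15.
No augmenting path remains; maximum flow = 15.
By max-flow min-cut, the minimum cut capacity equals the max flow.
In the residual graph, reachable from S: {S, D, E}.
Min-cut edges: S→A (10), S→B (2), S→C (3); capacity 10 + 2 + 3 = 15.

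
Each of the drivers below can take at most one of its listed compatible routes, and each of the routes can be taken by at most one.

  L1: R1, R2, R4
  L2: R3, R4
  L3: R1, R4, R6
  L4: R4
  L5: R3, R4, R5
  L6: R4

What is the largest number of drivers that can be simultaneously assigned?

5

Unit-capacity flow: source→left, listed edges, right→sink; max matching = max flow.
Augmenting path L1→R1 (+1); matched 1.
Augmenting path L2→R3 (+1); matched 2.
Augmenting path L3→R4 (+1); matched 3.
Augmenting path L5→R5 (+1); matched 4.
Augmenting path L4→R4→L3→R6 (+1); matched 5.
No augmenting path remains; maximum matching = 5.
König certificate: {L1, L2, L3, L5, R4} is a vertex cover of size 5 (every listed pair touches it), so no matching can be larger.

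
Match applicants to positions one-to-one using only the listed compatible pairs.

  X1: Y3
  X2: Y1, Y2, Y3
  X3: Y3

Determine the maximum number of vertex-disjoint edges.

2

Unit-capacity flow: source→left, listed edges, right→sink; max matching = max flow.
Augmenting path X1→Y3 (+1); matched 1.
Augmenting path X2→Y1 (+1); matched 2.
No augmenting path remains; maximum matching = 2.
König certificate: {X2, Y3} is a vertex cover of size 2 (every listed pair touches it), so no matching can be larger.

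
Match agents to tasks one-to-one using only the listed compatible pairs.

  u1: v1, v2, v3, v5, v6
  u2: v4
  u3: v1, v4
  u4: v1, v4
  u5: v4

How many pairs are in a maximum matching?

Unit-capacity flow: source→left, listed edges, right→sink; max matching = max flow.
Augmenting path u1→v1 (+1); matched 1.
Augmenting path u2→v4 (+1); matched 2.
Augmenting path u3→v1→u1→v2 (+1); matched 3.
No augmenting path remains; maximum matching = 3.
König certificate: {u1, v1, v4} is a vertex cover of size 3 (every listed pair touches it), so no matching can be larger.

3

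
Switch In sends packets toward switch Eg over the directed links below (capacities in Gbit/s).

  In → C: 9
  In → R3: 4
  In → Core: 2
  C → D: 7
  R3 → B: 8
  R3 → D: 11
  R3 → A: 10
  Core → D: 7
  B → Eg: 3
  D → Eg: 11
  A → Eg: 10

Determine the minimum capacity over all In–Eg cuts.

13

Augment In→C→D→Eg: bottleneck 7, flow now 7.
Augment In→R3→B→Eg: bottleneck 3, flow now 10.
Augment In→R3→D→Eg: bottleneck 1, flow now 11.
Augment In→Core→D→Eg: bottleneck 2, flow now 13.
No augmenting path remains; maximum flow = 13.
By max-flow min-cut, the minimum cut capacity equals the max flow.
In the residual graph, reachable from In: {In, C}.
Min-cut edges: In→R3 (4), In→Core (2), C→D (7); capacity 4 + 2 + 7 = 13.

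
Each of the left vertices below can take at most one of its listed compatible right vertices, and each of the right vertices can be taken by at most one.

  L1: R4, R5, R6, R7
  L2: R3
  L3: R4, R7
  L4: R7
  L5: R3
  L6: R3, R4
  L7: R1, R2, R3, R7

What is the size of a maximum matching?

Unit-capacity flow: source→left, listed edges, right→sink; max matching = max flow.
Augmenting path L1→R4 (+1); matched 1.
Augmenting path L2→R3 (+1); matched 2.
Augmenting path L3→R7 (+1); matched 3.
Augmenting path L7→R1 (+1); matched 4.
Augmenting path L6→R4→L1→R5 (+1); matched 5.
No augmenting path remains; maximum matching = 5.
König certificate: {L1, L7, R3, R4, R7} is a vertex cover of size 5 (every listed pair touches it), so no matching can be larger.

5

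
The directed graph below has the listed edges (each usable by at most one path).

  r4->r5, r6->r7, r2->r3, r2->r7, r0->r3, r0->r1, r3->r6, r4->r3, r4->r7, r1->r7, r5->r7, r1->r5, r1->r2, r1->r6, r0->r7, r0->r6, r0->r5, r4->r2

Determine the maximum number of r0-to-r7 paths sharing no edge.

4

Assign every edge capacity 1; by Menger, the answer equals the max flow.
Path r0→r7 (+1); total 1.
Path r0→r1→r7 (+1); total 2.
Path r0→r5→r7 (+1); total 3.
Path r0→r6→r7 (+1); total 4.
No residual r0→r7 path; max flow = 4.
Certifying cut of size 4: {r0→r1, r0→r5, r0→r7, r6→r7}.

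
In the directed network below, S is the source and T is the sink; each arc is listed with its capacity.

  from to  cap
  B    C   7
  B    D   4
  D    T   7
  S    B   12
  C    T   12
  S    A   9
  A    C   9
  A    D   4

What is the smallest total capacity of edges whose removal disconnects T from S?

19

Augment S→A→C→T: bottleneck 9, flow now 9.
Augment S→B→C→T: bottleneck 3, flow now 12.
Augment S→B→D→T: bottleneck 4, flow now 16.
Augment S→B→C→A→D→T: bottleneck 3, flow now 19. (uses reverse residual edge)
No augmenting path remains; maximum flow = 19.
By max-flow min-cut, the minimum cut capacity equals the max flow.
In the residual graph, reachable from S: {S, A, B, C, D}.
Min-cut edges: C→T (12), D→T (7); capacity 12 + 7 = 19.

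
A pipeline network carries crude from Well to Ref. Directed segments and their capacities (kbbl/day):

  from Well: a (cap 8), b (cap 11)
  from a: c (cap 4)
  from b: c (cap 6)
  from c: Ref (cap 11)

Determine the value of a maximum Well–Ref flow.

Augment Well→a→c→Ref: bottleneck 4, flow now 4.
Augment Well→b→c→Ref: bottleneck 6, flow now 10.
No augmenting path remains; maximum flow = 10.
In the residual graph, reachable from Well: {Well, a, b}.
Min-cut edges: a→c (4), b→c (6); capacity 4 + 6 = 10.
This cut is saturated, so no flow can exceed 10.

10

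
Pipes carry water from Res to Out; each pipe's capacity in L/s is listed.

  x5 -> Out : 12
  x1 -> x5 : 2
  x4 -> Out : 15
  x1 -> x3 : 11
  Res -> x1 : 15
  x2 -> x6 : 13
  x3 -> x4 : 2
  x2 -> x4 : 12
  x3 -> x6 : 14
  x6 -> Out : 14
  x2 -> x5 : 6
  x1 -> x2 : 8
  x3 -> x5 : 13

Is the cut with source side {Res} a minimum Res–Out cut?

Given cut capacity: 15 = 15.
Augment Res→x1→x5→Out: bottleneck 2, flow now 2.
Augment Res→x1→x2→x4→Out: bottleneck 8, flow now 10.
Augment Res→x1→x3→x4→Out: bottleneck 2, flow now 12.
Augment Res→x1→x3→x5→Out: bottleneck 3, flow now 15.
No augmenting path remains; maximum flow = 15.
Cut capacity 15 equals the max flow, so it is a minimum cut.

Yes — it is a minimum cut (capacity 15).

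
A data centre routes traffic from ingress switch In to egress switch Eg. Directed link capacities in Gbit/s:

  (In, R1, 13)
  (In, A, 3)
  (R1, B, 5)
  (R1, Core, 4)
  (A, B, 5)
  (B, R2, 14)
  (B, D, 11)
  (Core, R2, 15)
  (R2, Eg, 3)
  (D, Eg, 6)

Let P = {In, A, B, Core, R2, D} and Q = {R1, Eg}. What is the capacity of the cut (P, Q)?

Edges leaving {In, A, B, Core, R2, D}: In→R1 (13), R2→Eg (3), D→Eg (6).
Cut capacity = 13 + 3 + 6 = 22.

22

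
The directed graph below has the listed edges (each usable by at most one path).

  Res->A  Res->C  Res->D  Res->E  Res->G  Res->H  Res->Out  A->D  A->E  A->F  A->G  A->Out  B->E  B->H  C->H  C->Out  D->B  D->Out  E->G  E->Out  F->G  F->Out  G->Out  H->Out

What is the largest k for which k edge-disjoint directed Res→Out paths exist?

7

Assign every edge capacity 1; by Menger, the answer equals the max flow.
Path Res→Out (+1); total 1.
Path Res→A→Out (+1); total 2.
Path Res→C→Out (+1); total 3.
Path Res→D→Out (+1); total 4.
Path Res→E→Out (+1); total 5.
Path Res→G→Out (+1); total 6.
Path Res→H→Out (+1); total 7.
No residual Res→Out path; max flow = 7.
Certifying cut of size 7: {Res→A, Res→C, Res→D, Res→E, Res→G, Res→H, Res→Out}.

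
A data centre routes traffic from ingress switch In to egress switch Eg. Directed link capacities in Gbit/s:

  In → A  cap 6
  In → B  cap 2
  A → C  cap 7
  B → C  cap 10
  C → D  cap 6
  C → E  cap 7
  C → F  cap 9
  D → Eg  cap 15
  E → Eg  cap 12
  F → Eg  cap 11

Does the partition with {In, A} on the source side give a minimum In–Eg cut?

Given cut capacity: 2 + 7 = 9.
Augment In→A→C→D→Eg: bottleneck 6, flow now 6.
Augment In→B→C→E→Eg: bottleneck 2, flow now 8.
No augmenting path remains; maximum flow = 8.
In the residual graph, reachable from In: {In}.
Min-cut edges: In→A (6), In→B (2); capacity 6 + 2 = 8.
Cut capacity 9 exceeds the max flow 8, so it is not minimum.

No — its capacity is 9, but the minimum cut has capacity 8.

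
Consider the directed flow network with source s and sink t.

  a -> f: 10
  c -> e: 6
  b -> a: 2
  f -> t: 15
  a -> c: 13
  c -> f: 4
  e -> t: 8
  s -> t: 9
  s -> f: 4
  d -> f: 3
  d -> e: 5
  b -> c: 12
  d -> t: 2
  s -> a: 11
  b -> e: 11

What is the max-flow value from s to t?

Augment s→t: bottleneck 9, flow now 9.
Augment s→f→t: bottleneck 4, flow now 13.
Augment s→a→f→t: bottleneck 10, flow now 23.
Augment s→a→c→e→t: bottleneck 1, flow now 24.
No augmenting path remains; maximum flow = 24.
In the residual graph, reachable from s: {s}.
Min-cut edges: s→a (11), s→f (4), s→t (9); capacity 11 + 4 + 9 = 24.
This cut is saturated, so no flow can exceed 24.

24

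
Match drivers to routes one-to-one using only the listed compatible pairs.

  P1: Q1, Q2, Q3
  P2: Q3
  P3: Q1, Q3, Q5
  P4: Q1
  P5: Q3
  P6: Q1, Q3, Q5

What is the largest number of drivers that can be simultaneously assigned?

Unit-capacity flow: source→left, listed edges, right→sink; max matching = max flow.
Augmenting path P1→Q1 (+1); matched 1.
Augmenting path P2→Q3 (+1); matched 2.
Augmenting path P3→Q5 (+1); matched 3.
Augmenting path P4→Q1→P1→Q2 (+1); matched 4.
No augmenting path remains; maximum matching = 4.
König certificate: {P1, Q1, Q3, Q5} is a vertex cover of size 4 (every listed pair touches it), so no matching can be larger.

4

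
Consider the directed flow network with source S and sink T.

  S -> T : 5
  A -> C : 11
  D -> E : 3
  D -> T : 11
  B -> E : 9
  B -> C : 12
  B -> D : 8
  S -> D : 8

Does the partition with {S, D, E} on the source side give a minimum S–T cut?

Given cut capacity: 5 + 11 = 16.
Augment S→T: bottleneck 5, flow now 5.
Augment S→D→T: bottleneck 8, flow now 13.
No augmenting path remains; maximum flow = 13.
In the residual graph, reachable from S: {S}.
Min-cut edges: S→D (8), S→T (5); capacity 8 + 5 = 13.
Cut capacity 16 exceeds the max flow 13, so it is not minimum.

No — its capacity is 16, but the minimum cut has capacity 13.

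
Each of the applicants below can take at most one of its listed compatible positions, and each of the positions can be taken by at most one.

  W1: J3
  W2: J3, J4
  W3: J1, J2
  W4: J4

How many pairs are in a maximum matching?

Unit-capacity flow: source→left, listed edges, right→sink; max matching = max flow.
Augmenting path W1→J3 (+1); matched 1.
Augmenting path W2→J4 (+1); matched 2.
Augmenting path W3→J1 (+1); matched 3.
No augmenting path remains; maximum matching = 3.
König certificate: {W3, J3, J4} is a vertex cover of size 3 (every listed pair touches it), so no matching can be larger.

3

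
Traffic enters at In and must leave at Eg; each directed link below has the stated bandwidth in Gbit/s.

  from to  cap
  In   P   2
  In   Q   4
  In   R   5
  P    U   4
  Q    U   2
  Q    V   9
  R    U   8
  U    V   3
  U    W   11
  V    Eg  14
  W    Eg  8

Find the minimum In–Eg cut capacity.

Augment In→Q→V→Eg: bottleneck 4, flow now 4.
Augment In→P→U→V→Eg: bottleneck 2, flow now 6.
Augment In→R→U→V→Eg: bottleneck 1, flow now 7.
Augment In→R→U→W→Eg: bottleneck 4, flow now 11.
No augmenting path remains; maximum flow = 11.
By max-flow min-cut, the minimum cut capacity equals the max flow.
In the residual graph, reachable from In: {In}.
Min-cut edges: In→P (2), In→Q (4), In→R (5); capacity 2 + 4 + 5 = 11.

11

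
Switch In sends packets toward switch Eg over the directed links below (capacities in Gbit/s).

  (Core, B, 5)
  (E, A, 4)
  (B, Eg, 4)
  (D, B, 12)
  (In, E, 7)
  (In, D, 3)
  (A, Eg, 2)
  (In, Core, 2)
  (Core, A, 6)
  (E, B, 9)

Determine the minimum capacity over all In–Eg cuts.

Augment In→D→B→Eg: bottleneck 3, flow now 3.
Augment In→E→A→Eg: bottleneck 2, flow now 5.
Augment In→E→B→Eg: bottleneck 1, flow now 6.
No augmenting path remains; maximum flow = 6.
By max-flow min-cut, the minimum cut capacity equals the max flow.
In the residual graph, reachable from In: {In, D, E, Core, A, B}.
Min-cut edges: A→Eg (2), B→Eg (4); capacity 2 + 4 = 6.

6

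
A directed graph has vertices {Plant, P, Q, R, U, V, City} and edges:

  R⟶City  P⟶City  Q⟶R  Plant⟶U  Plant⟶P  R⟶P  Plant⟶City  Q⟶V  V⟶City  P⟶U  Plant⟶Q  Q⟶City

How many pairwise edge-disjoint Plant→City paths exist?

Assign every edge capacity 1; by Menger, the answer equals the max flow.
Path Plant→City (+1); total 1.
Path Plant→P→City (+1); total 2.
Path Plant→Q→City (+1); total 3.
No residual Plant→City path; max flow = 3.
Certifying cut of size 3: {Plant→City, Plant→P, Plant→Q}.

3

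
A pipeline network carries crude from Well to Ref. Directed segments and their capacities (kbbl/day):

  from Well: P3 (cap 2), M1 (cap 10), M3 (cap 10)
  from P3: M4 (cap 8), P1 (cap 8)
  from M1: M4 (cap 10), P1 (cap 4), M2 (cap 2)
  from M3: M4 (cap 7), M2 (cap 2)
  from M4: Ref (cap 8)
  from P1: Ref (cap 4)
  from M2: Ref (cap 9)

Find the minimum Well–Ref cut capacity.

16

Augment Well→P3→M4→Ref: bottleneck 2, flow now 2.
Augment Well→M1→M4→Ref: bottleneck 6, flow now 8.
Augment Well→M1→P1→Ref: bottleneck 4, flow now 12.
Augment Well→M3→M2→Ref: bottleneck 2, flow now 14.
Augment Well→M3→M4→M1→M2→Ref: bottleneck 2, flow now 16. (uses reverse residual edge)
No augmenting path remains; maximum flow = 16.
By max-flow min-cut, the minimum cut capacity equals the max flow.
In the residual graph, reachable from Well: {Well, P3, M1, M3, M4, P1}.
Min-cut edges: M1→M2 (2), M3→M2 (2), M4→Ref (8), P1→Ref (4); capacity 2 + 2 + 8 + 4 = 16.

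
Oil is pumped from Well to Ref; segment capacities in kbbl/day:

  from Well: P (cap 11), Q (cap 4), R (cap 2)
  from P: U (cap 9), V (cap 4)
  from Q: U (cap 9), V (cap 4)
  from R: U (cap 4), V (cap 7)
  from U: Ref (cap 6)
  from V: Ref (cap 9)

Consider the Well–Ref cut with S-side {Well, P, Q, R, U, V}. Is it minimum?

Given cut capacity: 6 + 9 = 15.
Augment Well→P→U→Ref: bottleneck 6, flow now 6.
Augment Well→P→V→Ref: bottleneck 4, flow now 10.
Augment Well→Q→V→Ref: bottleneck 4, flow now 14.
Augment Well→R→V→Ref: bottleneck 1, flow now 15.
No augmenting path remains; maximum flow = 15.
Cut capacity 15 equals the max flow, so it is a minimum cut.

Yes — it is a minimum cut (capacity 15).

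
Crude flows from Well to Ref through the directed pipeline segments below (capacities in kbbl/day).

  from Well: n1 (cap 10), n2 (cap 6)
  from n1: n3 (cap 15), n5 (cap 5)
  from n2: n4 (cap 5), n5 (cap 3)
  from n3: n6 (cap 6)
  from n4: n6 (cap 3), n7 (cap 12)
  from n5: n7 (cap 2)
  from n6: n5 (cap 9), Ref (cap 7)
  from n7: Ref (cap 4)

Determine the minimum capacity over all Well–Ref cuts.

Augment Well→n1→n3→n6→Ref: bottleneck 6, flow now 6.
Augment Well→n1→n5→n7→Ref: bottleneck 2, flow now 8.
Augment Well→n2→n4→n6→Ref: bottleneck 1, flow now 9.
Augment Well→n2→n4→n7→Ref: bottleneck 2, flow now 11.
No augmenting path remains; maximum flow = 11.
By max-flow min-cut, the minimum cut capacity equals the max flow.
In the residual graph, reachable from Well: {Well, n1, n2, n3, n4, n5, n6, n7}.
Min-cut edges: n6→Ref (7), n7→Ref (4); capacity 7 + 4 = 11.

11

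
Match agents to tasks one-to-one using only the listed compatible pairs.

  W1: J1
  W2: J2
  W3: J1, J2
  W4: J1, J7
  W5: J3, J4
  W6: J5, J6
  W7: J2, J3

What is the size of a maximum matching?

6

Unit-capacity flow: source→left, listed edges, right→sink; max matching = max flow.
Augmenting path W1→J1 (+1); matched 1.
Augmenting path W2→J2 (+1); matched 2.
Augmenting path W4→J7 (+1); matched 3.
Augmenting path W5→J3 (+1); matched 4.
Augmenting path W6→J5 (+1); matched 5.
Augmenting path W7→J3→W5→J4 (+1); matched 6.
No augmenting path remains; maximum matching = 6.
König certificate: {W4, W5, W6, W7, J1, J2} is a vertex cover of size 6 (every listed pair touches it), so no matching can be larger.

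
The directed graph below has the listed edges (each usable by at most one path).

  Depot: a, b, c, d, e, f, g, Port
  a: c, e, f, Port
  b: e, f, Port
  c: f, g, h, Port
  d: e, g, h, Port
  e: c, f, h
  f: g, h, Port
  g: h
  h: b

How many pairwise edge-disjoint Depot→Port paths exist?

6

Assign every edge capacity 1; by Menger, the answer equals the max flow.
Path Depot→Port (+1); total 1.
Path Depot→a→Port (+1); total 2.
Path Depot→b→Port (+1); total 3.
Path Depot→c→Port (+1); total 4.
Path Depot→d→Port (+1); total 5.
Path Depot→f→Port (+1); total 6.
No residual Depot→Port path; max flow = 6.
Certifying cut of size 6: {Depot→Port, Depot→a, Depot→d, b→Port, c→Port, f→Port}.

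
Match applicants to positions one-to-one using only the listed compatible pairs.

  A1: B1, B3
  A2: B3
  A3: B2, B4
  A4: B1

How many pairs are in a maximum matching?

Unit-capacity flow: source→left, listed edges, right→sink; max matching = max flow.
Augmenting path A1→B1 (+1); matched 1.
Augmenting path A2→B3 (+1); matched 2.
Augmenting path A3→B2 (+1); matched 3.
No augmenting path remains; maximum matching = 3.
König certificate: {A3, B1, B3} is a vertex cover of size 3 (every listed pair touches it), so no matching can be larger.

3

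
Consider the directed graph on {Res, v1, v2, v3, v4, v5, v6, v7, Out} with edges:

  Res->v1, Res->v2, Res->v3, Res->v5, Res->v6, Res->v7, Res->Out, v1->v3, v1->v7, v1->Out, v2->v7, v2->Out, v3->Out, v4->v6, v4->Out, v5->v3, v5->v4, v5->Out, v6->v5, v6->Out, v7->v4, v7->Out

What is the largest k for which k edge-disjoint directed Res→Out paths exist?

Assign every edge capacity 1; by Menger, the answer equals the max flow.
Path Res→Out (+1); total 1.
Path Res→v1→Out (+1); total 2.
Path Res→v2→Out (+1); total 3.
Path Res→v3→Out (+1); total 4.
Path Res→v5→Out (+1); total 5.
Path Res→v6→Out (+1); total 6.
Path Res→v7→Out (+1); total 7.
No residual Res→Out path; max flow = 7.
Certifying cut of size 7: {Res→Out, Res→v1, Res→v2, Res→v3, Res→v5, Res→v6, Res→v7}.

7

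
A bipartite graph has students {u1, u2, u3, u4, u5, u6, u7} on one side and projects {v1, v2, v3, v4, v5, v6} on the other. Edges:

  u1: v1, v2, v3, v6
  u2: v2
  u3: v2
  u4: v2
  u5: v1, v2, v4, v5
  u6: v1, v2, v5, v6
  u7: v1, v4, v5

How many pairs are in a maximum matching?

5

Unit-capacity flow: source→left, listed edges, right→sink; max matching = max flow.
Augmenting path u1→v1 (+1); matched 1.
Augmenting path u2→v2 (+1); matched 2.
Augmenting path u5→v4 (+1); matched 3.
Augmenting path u6→v5 (+1); matched 4.
Augmenting path u7→v1→u1→v3 (+1); matched 5.
No augmenting path remains; maximum matching = 5.
König certificate: {u1, u5, u6, u7, v2} is a vertex cover of size 5 (every listed pair touches it), so no matching can be larger.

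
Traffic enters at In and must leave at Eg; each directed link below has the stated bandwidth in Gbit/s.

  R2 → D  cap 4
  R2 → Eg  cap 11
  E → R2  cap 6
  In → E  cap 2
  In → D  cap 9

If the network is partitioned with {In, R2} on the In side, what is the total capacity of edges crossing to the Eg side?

Edges leaving {In, R2}: In→E (2), In→D (9), R2→D (4), R2→Eg (11).
Cut capacity = 2 + 9 + 4 + 11 = 26.

26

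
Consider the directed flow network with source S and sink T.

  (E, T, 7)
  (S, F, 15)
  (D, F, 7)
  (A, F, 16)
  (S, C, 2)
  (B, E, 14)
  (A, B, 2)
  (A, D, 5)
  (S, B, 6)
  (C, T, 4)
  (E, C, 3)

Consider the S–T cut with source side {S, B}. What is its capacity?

Edges leaving {S, B}: S→C (2), S→F (15), B→E (14).
Cut capacity = 2 + 15 + 14 = 31.

31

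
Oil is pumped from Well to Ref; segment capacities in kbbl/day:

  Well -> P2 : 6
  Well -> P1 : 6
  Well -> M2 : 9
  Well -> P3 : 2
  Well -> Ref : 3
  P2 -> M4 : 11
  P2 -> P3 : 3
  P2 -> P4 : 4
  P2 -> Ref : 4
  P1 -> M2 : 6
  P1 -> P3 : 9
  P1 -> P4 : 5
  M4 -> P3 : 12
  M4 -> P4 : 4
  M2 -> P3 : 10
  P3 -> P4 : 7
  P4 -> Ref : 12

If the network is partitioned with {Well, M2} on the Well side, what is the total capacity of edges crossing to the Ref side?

27

Edges leaving {Well, M2}: Well→P2 (6), Well→P1 (6), Well→P3 (2), Well→Ref (3), M2→P3 (10).
Cut capacity = 6 + 6 + 2 + 3 + 10 = 27.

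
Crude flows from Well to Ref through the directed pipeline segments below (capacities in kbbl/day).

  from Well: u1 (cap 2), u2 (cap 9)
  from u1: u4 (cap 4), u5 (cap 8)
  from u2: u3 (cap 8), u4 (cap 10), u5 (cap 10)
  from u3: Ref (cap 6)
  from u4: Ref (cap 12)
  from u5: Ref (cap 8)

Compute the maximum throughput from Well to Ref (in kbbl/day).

11

Augment Well→u1→u4→Ref: bottleneck 2, flow now 2.
Augment Well→u2→u3→Ref: bottleneck 6, flow now 8.
Augment Well→u2→u4→Ref: bottleneck 3, flow now 11.
No augmenting path remains; maximum flow = 11.
In the residual graph, reachable from Well: {Well}.
Min-cut edges: Well→u1 (2), Well→u2 (9); capacity 2 + 9 = 11.
This cut is saturated, so no flow can exceed 11.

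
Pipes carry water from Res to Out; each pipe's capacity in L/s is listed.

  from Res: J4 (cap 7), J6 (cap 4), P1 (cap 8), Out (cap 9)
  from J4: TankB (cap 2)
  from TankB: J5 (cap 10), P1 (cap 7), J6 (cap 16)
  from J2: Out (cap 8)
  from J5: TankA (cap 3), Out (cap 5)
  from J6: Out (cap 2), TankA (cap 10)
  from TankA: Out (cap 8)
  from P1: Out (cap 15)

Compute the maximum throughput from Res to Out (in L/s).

Augment Res→Out: bottleneck 9, flow now 9.
Augment Res→J6→Out: bottleneck 2, flow now 11.
Augment Res→P1→Out: bottleneck 8, flow now 19.
Augment Res→J6→TankA→Out: bottleneck 2, flow now 21.
Augment Res→J4→TankB→J5→Out: bottleneck 2, flow now 23.
No augmenting path remains; maximum flow = 23.
In the residual graph, reachable from Res: {Res, J4}.
Min-cut edges: Res→J6 (4), Res→P1 (8), Res→Out (9), J4→TankB (2); capacity 4 + 8 + 9 + 2 = 23.
This cut is saturated, so no flow can exceed 23.

23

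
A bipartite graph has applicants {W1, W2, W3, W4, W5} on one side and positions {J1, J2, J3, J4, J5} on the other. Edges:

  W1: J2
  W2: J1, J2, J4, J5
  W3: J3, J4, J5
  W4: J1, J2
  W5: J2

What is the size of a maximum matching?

Unit-capacity flow: source→left, listed edges, right→sink; max matching = max flow.
Augmenting path W1→J2 (+1); matched 1.
Augmenting path W2→J1 (+1); matched 2.
Augmenting path W3→J3 (+1); matched 3.
Augmenting path W4→J1→W2→J4 (+1); matched 4.
No augmenting path remains; maximum matching = 4.
König certificate: {W2, W3, W4, J2} is a vertex cover of size 4 (every listed pair touches it), so no matching can be larger.

4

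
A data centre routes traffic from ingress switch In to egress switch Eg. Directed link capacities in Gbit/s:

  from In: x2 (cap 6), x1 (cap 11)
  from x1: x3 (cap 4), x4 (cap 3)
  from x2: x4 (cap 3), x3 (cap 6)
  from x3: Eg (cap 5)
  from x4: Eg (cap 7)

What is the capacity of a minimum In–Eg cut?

Augment In→x1→x3→Eg: bottleneck 4, flow now 4.
Augment In→x1→x4→Eg: bottleneck 3, flow now 7.
Augment In→x2→x3→Eg: bottleneck 1, flow now 8.
Augment In→x2→x4→Eg: bottleneck 3, flow now 11.
No augmenting path remains; maximum flow = 11.
By max-flow min-cut, the minimum cut capacity equals the max flow.
In the residual graph, reachable from In: {In, x1, x2, x3}.
Min-cut edges: x1→x4 (3), x2→x4 (3), x3→Eg (5); capacity 3 + 3 + 5 = 11.

11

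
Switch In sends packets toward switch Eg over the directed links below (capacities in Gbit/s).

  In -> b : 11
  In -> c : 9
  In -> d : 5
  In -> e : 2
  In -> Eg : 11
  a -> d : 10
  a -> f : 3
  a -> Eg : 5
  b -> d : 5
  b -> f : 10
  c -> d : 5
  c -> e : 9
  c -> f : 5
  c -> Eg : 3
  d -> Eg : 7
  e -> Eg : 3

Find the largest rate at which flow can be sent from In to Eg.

24

Augment In→Eg: bottleneck 11, flow now 11.
Augment In→c→Eg: bottleneck 3, flow now 14.
Augment In→d→Eg: bottleneck 5, flow now 19.
Augment In→e→Eg: bottleneck 2, flow now 21.
Augment In→b→d→Eg: bottleneck 2, flow now 23.
Augment In→c→e→Eg: bottleneck 1, flow now 24.
No augmenting path remains; maximum flow = 24.
In the residual graph, reachable from In: {In, b, c, d, e, f}.
Min-cut edges: In→Eg (11), c→Eg (3), d→Eg (7), e→Eg (3); capacity 11 + 3 + 7 + 3 = 24.
This cut is saturated, so no flow can exceed 24.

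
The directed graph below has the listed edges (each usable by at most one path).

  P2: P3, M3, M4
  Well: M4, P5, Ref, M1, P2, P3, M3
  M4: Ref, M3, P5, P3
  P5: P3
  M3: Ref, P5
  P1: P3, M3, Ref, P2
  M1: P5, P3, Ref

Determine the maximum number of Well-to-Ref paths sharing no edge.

4

Assign every edge capacity 1; by Menger, the answer equals the max flow.
Path Well→Ref (+1); total 1.
Path Well→M4→Ref (+1); total 2.
Path Well→M1→Ref (+1); total 3.
Path Well→M3→Ref (+1); total 4.
No residual Well→Ref path; max flow = 4.
Certifying cut of size 4: {M3→Ref, M4→Ref, Well→M1, Well→Ref}.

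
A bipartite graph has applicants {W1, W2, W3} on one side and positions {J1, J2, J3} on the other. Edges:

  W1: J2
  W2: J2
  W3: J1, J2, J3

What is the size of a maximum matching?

Unit-capacity flow: source→left, listed edges, right→sink; max matching = max flow.
Augmenting path W1→J2 (+1); matched 1.
Augmenting path W3→J1 (+1); matched 2.
No augmenting path remains; maximum matching = 2.
König certificate: {W3, J2} is a vertex cover of size 2 (every listed pair touches it), so no matching can be larger.

2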